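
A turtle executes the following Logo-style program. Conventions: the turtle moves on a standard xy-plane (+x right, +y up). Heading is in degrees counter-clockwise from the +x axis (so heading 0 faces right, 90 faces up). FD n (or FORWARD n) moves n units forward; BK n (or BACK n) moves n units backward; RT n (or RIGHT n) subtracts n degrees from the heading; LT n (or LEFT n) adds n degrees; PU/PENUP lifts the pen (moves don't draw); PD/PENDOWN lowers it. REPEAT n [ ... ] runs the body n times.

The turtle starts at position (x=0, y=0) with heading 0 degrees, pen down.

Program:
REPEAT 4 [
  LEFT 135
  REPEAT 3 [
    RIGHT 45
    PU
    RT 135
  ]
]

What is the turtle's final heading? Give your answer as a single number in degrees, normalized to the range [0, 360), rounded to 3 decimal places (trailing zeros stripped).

Answer: 180

Derivation:
Executing turtle program step by step:
Start: pos=(0,0), heading=0, pen down
REPEAT 4 [
  -- iteration 1/4 --
  LT 135: heading 0 -> 135
  REPEAT 3 [
    -- iteration 1/3 --
    RT 45: heading 135 -> 90
    PU: pen up
    RT 135: heading 90 -> 315
    -- iteration 2/3 --
    RT 45: heading 315 -> 270
    PU: pen up
    RT 135: heading 270 -> 135
    -- iteration 3/3 --
    RT 45: heading 135 -> 90
    PU: pen up
    RT 135: heading 90 -> 315
  ]
  -- iteration 2/4 --
  LT 135: heading 315 -> 90
  REPEAT 3 [
    -- iteration 1/3 --
    RT 45: heading 90 -> 45
    PU: pen up
    RT 135: heading 45 -> 270
    -- iteration 2/3 --
    RT 45: heading 270 -> 225
    PU: pen up
    RT 135: heading 225 -> 90
    -- iteration 3/3 --
    RT 45: heading 90 -> 45
    PU: pen up
    RT 135: heading 45 -> 270
  ]
  -- iteration 3/4 --
  LT 135: heading 270 -> 45
  REPEAT 3 [
    -- iteration 1/3 --
    RT 45: heading 45 -> 0
    PU: pen up
    RT 135: heading 0 -> 225
    -- iteration 2/3 --
    RT 45: heading 225 -> 180
    PU: pen up
    RT 135: heading 180 -> 45
    -- iteration 3/3 --
    RT 45: heading 45 -> 0
    PU: pen up
    RT 135: heading 0 -> 225
  ]
  -- iteration 4/4 --
  LT 135: heading 225 -> 0
  REPEAT 3 [
    -- iteration 1/3 --
    RT 45: heading 0 -> 315
    PU: pen up
    RT 135: heading 315 -> 180
    -- iteration 2/3 --
    RT 45: heading 180 -> 135
    PU: pen up
    RT 135: heading 135 -> 0
    -- iteration 3/3 --
    RT 45: heading 0 -> 315
    PU: pen up
    RT 135: heading 315 -> 180
  ]
]
Final: pos=(0,0), heading=180, 0 segment(s) drawn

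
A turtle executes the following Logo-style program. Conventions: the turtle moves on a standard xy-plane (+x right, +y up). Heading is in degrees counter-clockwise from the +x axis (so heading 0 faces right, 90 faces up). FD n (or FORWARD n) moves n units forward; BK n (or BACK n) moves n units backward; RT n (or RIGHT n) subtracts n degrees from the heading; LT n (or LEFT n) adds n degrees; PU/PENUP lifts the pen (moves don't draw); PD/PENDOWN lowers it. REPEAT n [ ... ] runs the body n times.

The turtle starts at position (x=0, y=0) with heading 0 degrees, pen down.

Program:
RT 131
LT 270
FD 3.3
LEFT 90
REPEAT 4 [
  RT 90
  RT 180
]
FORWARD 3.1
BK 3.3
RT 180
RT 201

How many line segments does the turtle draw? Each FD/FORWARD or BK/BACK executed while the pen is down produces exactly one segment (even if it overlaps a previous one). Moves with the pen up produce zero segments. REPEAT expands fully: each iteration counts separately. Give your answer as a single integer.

Answer: 3

Derivation:
Executing turtle program step by step:
Start: pos=(0,0), heading=0, pen down
RT 131: heading 0 -> 229
LT 270: heading 229 -> 139
FD 3.3: (0,0) -> (-2.491,2.165) [heading=139, draw]
LT 90: heading 139 -> 229
REPEAT 4 [
  -- iteration 1/4 --
  RT 90: heading 229 -> 139
  RT 180: heading 139 -> 319
  -- iteration 2/4 --
  RT 90: heading 319 -> 229
  RT 180: heading 229 -> 49
  -- iteration 3/4 --
  RT 90: heading 49 -> 319
  RT 180: heading 319 -> 139
  -- iteration 4/4 --
  RT 90: heading 139 -> 49
  RT 180: heading 49 -> 229
]
FD 3.1: (-2.491,2.165) -> (-4.524,-0.175) [heading=229, draw]
BK 3.3: (-4.524,-0.175) -> (-2.359,2.316) [heading=229, draw]
RT 180: heading 229 -> 49
RT 201: heading 49 -> 208
Final: pos=(-2.359,2.316), heading=208, 3 segment(s) drawn
Segments drawn: 3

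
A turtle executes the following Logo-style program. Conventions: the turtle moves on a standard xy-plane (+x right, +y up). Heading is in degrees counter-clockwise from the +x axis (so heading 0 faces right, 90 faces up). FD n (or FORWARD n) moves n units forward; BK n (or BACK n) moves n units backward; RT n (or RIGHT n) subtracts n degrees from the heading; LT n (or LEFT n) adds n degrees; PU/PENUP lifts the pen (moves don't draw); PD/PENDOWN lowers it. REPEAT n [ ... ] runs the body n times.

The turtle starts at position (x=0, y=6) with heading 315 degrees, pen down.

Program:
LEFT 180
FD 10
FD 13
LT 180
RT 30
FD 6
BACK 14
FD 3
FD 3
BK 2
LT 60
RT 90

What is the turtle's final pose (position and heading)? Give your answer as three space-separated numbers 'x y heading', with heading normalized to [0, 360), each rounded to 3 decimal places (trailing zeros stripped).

Answer: -17.299 26.127 255

Derivation:
Executing turtle program step by step:
Start: pos=(0,6), heading=315, pen down
LT 180: heading 315 -> 135
FD 10: (0,6) -> (-7.071,13.071) [heading=135, draw]
FD 13: (-7.071,13.071) -> (-16.263,22.263) [heading=135, draw]
LT 180: heading 135 -> 315
RT 30: heading 315 -> 285
FD 6: (-16.263,22.263) -> (-14.711,16.468) [heading=285, draw]
BK 14: (-14.711,16.468) -> (-18.334,29.991) [heading=285, draw]
FD 3: (-18.334,29.991) -> (-17.558,27.093) [heading=285, draw]
FD 3: (-17.558,27.093) -> (-16.781,24.195) [heading=285, draw]
BK 2: (-16.781,24.195) -> (-17.299,26.127) [heading=285, draw]
LT 60: heading 285 -> 345
RT 90: heading 345 -> 255
Final: pos=(-17.299,26.127), heading=255, 7 segment(s) drawn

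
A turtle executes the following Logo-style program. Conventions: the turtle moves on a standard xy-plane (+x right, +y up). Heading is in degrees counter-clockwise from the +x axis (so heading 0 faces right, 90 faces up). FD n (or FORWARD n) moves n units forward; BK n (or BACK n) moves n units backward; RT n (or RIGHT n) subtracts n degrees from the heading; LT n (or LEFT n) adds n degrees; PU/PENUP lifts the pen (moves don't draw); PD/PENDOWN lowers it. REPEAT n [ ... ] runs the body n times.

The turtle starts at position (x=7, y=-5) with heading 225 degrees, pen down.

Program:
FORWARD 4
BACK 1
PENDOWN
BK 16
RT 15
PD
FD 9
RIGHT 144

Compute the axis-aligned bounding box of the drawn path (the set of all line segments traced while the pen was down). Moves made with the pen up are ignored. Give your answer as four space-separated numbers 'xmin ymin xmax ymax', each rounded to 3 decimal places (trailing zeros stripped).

Answer: 4.172 -7.828 16.192 4.192

Derivation:
Executing turtle program step by step:
Start: pos=(7,-5), heading=225, pen down
FD 4: (7,-5) -> (4.172,-7.828) [heading=225, draw]
BK 1: (4.172,-7.828) -> (4.879,-7.121) [heading=225, draw]
PD: pen down
BK 16: (4.879,-7.121) -> (16.192,4.192) [heading=225, draw]
RT 15: heading 225 -> 210
PD: pen down
FD 9: (16.192,4.192) -> (8.398,-0.308) [heading=210, draw]
RT 144: heading 210 -> 66
Final: pos=(8.398,-0.308), heading=66, 4 segment(s) drawn

Segment endpoints: x in {4.172, 4.879, 7, 8.398, 16.192}, y in {-7.828, -7.121, -5, -0.308, 4.192}
xmin=4.172, ymin=-7.828, xmax=16.192, ymax=4.192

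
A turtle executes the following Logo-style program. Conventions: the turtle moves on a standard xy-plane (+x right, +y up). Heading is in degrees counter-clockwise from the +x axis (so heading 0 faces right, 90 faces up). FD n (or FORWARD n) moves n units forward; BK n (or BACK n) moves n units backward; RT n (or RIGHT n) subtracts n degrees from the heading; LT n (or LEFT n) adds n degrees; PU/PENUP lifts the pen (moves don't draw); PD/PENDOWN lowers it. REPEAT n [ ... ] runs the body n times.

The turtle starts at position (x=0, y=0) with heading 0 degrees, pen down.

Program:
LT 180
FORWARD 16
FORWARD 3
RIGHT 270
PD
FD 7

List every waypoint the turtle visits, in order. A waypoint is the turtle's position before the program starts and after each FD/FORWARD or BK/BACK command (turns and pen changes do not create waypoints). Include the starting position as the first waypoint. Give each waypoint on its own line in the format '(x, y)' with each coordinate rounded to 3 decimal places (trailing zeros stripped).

Executing turtle program step by step:
Start: pos=(0,0), heading=0, pen down
LT 180: heading 0 -> 180
FD 16: (0,0) -> (-16,0) [heading=180, draw]
FD 3: (-16,0) -> (-19,0) [heading=180, draw]
RT 270: heading 180 -> 270
PD: pen down
FD 7: (-19,0) -> (-19,-7) [heading=270, draw]
Final: pos=(-19,-7), heading=270, 3 segment(s) drawn
Waypoints (4 total):
(0, 0)
(-16, 0)
(-19, 0)
(-19, -7)

Answer: (0, 0)
(-16, 0)
(-19, 0)
(-19, -7)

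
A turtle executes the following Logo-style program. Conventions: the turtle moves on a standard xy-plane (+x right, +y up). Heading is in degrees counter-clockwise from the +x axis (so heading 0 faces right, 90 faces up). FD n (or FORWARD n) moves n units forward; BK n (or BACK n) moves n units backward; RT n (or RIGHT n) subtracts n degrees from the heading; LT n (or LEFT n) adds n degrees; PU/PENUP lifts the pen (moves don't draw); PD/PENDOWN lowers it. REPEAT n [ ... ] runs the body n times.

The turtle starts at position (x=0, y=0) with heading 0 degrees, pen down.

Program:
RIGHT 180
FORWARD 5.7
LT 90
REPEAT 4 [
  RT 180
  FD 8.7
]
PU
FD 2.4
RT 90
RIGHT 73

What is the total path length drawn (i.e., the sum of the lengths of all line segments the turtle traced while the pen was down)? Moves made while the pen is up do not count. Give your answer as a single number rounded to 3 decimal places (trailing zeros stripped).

Executing turtle program step by step:
Start: pos=(0,0), heading=0, pen down
RT 180: heading 0 -> 180
FD 5.7: (0,0) -> (-5.7,0) [heading=180, draw]
LT 90: heading 180 -> 270
REPEAT 4 [
  -- iteration 1/4 --
  RT 180: heading 270 -> 90
  FD 8.7: (-5.7,0) -> (-5.7,8.7) [heading=90, draw]
  -- iteration 2/4 --
  RT 180: heading 90 -> 270
  FD 8.7: (-5.7,8.7) -> (-5.7,0) [heading=270, draw]
  -- iteration 3/4 --
  RT 180: heading 270 -> 90
  FD 8.7: (-5.7,0) -> (-5.7,8.7) [heading=90, draw]
  -- iteration 4/4 --
  RT 180: heading 90 -> 270
  FD 8.7: (-5.7,8.7) -> (-5.7,0) [heading=270, draw]
]
PU: pen up
FD 2.4: (-5.7,0) -> (-5.7,-2.4) [heading=270, move]
RT 90: heading 270 -> 180
RT 73: heading 180 -> 107
Final: pos=(-5.7,-2.4), heading=107, 5 segment(s) drawn

Segment lengths:
  seg 1: (0,0) -> (-5.7,0), length = 5.7
  seg 2: (-5.7,0) -> (-5.7,8.7), length = 8.7
  seg 3: (-5.7,8.7) -> (-5.7,0), length = 8.7
  seg 4: (-5.7,0) -> (-5.7,8.7), length = 8.7
  seg 5: (-5.7,8.7) -> (-5.7,0), length = 8.7
Total = 40.5

Answer: 40.5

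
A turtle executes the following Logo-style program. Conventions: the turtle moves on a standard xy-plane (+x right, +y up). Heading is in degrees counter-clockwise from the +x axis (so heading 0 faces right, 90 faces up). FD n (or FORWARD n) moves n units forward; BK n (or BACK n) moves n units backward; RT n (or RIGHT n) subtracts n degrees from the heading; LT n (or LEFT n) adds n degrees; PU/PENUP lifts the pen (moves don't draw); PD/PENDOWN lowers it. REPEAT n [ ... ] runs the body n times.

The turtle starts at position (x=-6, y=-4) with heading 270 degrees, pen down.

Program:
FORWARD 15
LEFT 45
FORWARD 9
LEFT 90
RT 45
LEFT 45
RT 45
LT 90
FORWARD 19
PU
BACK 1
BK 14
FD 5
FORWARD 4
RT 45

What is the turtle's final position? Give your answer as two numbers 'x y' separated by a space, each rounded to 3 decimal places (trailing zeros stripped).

Executing turtle program step by step:
Start: pos=(-6,-4), heading=270, pen down
FD 15: (-6,-4) -> (-6,-19) [heading=270, draw]
LT 45: heading 270 -> 315
FD 9: (-6,-19) -> (0.364,-25.364) [heading=315, draw]
LT 90: heading 315 -> 45
RT 45: heading 45 -> 0
LT 45: heading 0 -> 45
RT 45: heading 45 -> 0
LT 90: heading 0 -> 90
FD 19: (0.364,-25.364) -> (0.364,-6.364) [heading=90, draw]
PU: pen up
BK 1: (0.364,-6.364) -> (0.364,-7.364) [heading=90, move]
BK 14: (0.364,-7.364) -> (0.364,-21.364) [heading=90, move]
FD 5: (0.364,-21.364) -> (0.364,-16.364) [heading=90, move]
FD 4: (0.364,-16.364) -> (0.364,-12.364) [heading=90, move]
RT 45: heading 90 -> 45
Final: pos=(0.364,-12.364), heading=45, 3 segment(s) drawn

Answer: 0.364 -12.364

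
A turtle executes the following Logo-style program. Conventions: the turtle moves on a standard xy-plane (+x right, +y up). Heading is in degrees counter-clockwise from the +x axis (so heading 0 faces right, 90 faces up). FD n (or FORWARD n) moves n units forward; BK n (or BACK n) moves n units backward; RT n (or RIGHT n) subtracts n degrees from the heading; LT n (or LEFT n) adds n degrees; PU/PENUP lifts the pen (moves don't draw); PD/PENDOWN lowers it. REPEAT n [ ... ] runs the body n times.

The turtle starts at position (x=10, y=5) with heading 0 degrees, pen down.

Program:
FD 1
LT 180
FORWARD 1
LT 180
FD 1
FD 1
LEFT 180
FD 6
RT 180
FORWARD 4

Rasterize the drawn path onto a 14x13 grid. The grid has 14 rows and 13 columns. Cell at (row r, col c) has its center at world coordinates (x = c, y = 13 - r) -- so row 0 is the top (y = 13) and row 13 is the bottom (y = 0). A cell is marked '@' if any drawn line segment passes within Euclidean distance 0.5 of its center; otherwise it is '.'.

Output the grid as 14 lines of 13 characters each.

Answer: .............
.............
.............
.............
.............
.............
.............
.............
......@@@@@@@
.............
.............
.............
.............
.............

Derivation:
Segment 0: (10,5) -> (11,5)
Segment 1: (11,5) -> (10,5)
Segment 2: (10,5) -> (11,5)
Segment 3: (11,5) -> (12,5)
Segment 4: (12,5) -> (6,5)
Segment 5: (6,5) -> (10,5)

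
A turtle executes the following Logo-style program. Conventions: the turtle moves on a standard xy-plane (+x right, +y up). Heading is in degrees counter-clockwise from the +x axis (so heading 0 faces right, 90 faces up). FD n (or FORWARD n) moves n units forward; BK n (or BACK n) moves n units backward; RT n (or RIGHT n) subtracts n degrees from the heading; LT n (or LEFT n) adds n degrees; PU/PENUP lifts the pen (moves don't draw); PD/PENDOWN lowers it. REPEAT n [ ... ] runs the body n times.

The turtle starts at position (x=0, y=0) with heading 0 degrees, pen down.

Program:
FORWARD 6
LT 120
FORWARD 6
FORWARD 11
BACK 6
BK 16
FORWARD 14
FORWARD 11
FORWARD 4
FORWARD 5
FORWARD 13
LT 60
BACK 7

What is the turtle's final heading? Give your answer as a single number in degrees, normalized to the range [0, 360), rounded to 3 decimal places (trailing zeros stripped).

Answer: 180

Derivation:
Executing turtle program step by step:
Start: pos=(0,0), heading=0, pen down
FD 6: (0,0) -> (6,0) [heading=0, draw]
LT 120: heading 0 -> 120
FD 6: (6,0) -> (3,5.196) [heading=120, draw]
FD 11: (3,5.196) -> (-2.5,14.722) [heading=120, draw]
BK 6: (-2.5,14.722) -> (0.5,9.526) [heading=120, draw]
BK 16: (0.5,9.526) -> (8.5,-4.33) [heading=120, draw]
FD 14: (8.5,-4.33) -> (1.5,7.794) [heading=120, draw]
FD 11: (1.5,7.794) -> (-4,17.321) [heading=120, draw]
FD 4: (-4,17.321) -> (-6,20.785) [heading=120, draw]
FD 5: (-6,20.785) -> (-8.5,25.115) [heading=120, draw]
FD 13: (-8.5,25.115) -> (-15,36.373) [heading=120, draw]
LT 60: heading 120 -> 180
BK 7: (-15,36.373) -> (-8,36.373) [heading=180, draw]
Final: pos=(-8,36.373), heading=180, 11 segment(s) drawn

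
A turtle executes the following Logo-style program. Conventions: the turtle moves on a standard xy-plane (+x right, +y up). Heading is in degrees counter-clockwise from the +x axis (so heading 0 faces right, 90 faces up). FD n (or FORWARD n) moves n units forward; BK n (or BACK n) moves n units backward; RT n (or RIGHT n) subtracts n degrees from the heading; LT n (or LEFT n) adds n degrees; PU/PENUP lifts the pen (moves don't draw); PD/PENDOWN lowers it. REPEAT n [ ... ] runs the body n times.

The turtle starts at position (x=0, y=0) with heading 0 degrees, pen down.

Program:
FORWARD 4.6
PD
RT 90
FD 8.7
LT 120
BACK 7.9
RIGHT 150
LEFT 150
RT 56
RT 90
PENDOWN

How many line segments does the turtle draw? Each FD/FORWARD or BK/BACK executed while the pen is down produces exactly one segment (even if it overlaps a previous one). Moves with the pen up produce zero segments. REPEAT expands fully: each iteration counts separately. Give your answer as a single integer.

Answer: 3

Derivation:
Executing turtle program step by step:
Start: pos=(0,0), heading=0, pen down
FD 4.6: (0,0) -> (4.6,0) [heading=0, draw]
PD: pen down
RT 90: heading 0 -> 270
FD 8.7: (4.6,0) -> (4.6,-8.7) [heading=270, draw]
LT 120: heading 270 -> 30
BK 7.9: (4.6,-8.7) -> (-2.242,-12.65) [heading=30, draw]
RT 150: heading 30 -> 240
LT 150: heading 240 -> 30
RT 56: heading 30 -> 334
RT 90: heading 334 -> 244
PD: pen down
Final: pos=(-2.242,-12.65), heading=244, 3 segment(s) drawn
Segments drawn: 3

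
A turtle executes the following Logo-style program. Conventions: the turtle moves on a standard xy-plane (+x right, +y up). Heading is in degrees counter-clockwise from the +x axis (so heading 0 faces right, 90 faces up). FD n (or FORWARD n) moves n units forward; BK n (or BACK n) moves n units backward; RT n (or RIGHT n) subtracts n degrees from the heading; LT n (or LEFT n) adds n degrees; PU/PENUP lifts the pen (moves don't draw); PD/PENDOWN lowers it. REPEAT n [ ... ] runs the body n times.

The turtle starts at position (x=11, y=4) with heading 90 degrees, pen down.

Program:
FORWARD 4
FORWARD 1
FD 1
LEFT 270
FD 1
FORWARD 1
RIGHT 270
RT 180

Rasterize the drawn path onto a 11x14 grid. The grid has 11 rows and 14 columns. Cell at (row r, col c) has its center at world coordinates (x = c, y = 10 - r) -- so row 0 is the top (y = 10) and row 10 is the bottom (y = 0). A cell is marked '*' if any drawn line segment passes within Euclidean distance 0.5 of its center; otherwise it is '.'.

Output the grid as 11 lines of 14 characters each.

Segment 0: (11,4) -> (11,8)
Segment 1: (11,8) -> (11,9)
Segment 2: (11,9) -> (11,10)
Segment 3: (11,10) -> (12,10)
Segment 4: (12,10) -> (13,10)

Answer: ...........***
...........*..
...........*..
...........*..
...........*..
...........*..
...........*..
..............
..............
..............
..............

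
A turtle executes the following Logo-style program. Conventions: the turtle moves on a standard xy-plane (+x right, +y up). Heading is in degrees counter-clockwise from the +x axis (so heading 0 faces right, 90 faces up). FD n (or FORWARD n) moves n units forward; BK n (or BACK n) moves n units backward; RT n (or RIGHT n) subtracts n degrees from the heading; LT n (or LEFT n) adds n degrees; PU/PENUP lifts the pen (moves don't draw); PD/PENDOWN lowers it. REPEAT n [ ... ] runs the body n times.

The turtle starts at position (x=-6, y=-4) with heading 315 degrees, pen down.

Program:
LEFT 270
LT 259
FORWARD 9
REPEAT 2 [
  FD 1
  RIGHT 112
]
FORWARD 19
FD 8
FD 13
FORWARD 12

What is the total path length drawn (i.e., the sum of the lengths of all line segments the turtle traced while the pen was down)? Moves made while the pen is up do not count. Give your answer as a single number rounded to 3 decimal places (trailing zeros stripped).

Answer: 63

Derivation:
Executing turtle program step by step:
Start: pos=(-6,-4), heading=315, pen down
LT 270: heading 315 -> 225
LT 259: heading 225 -> 124
FD 9: (-6,-4) -> (-11.033,3.461) [heading=124, draw]
REPEAT 2 [
  -- iteration 1/2 --
  FD 1: (-11.033,3.461) -> (-11.592,4.29) [heading=124, draw]
  RT 112: heading 124 -> 12
  -- iteration 2/2 --
  FD 1: (-11.592,4.29) -> (-10.614,4.498) [heading=12, draw]
  RT 112: heading 12 -> 260
]
FD 19: (-10.614,4.498) -> (-13.913,-14.213) [heading=260, draw]
FD 8: (-13.913,-14.213) -> (-15.302,-22.092) [heading=260, draw]
FD 13: (-15.302,-22.092) -> (-17.56,-34.894) [heading=260, draw]
FD 12: (-17.56,-34.894) -> (-19.643,-46.712) [heading=260, draw]
Final: pos=(-19.643,-46.712), heading=260, 7 segment(s) drawn

Segment lengths:
  seg 1: (-6,-4) -> (-11.033,3.461), length = 9
  seg 2: (-11.033,3.461) -> (-11.592,4.29), length = 1
  seg 3: (-11.592,4.29) -> (-10.614,4.498), length = 1
  seg 4: (-10.614,4.498) -> (-13.913,-14.213), length = 19
  seg 5: (-13.913,-14.213) -> (-15.302,-22.092), length = 8
  seg 6: (-15.302,-22.092) -> (-17.56,-34.894), length = 13
  seg 7: (-17.56,-34.894) -> (-19.643,-46.712), length = 12
Total = 63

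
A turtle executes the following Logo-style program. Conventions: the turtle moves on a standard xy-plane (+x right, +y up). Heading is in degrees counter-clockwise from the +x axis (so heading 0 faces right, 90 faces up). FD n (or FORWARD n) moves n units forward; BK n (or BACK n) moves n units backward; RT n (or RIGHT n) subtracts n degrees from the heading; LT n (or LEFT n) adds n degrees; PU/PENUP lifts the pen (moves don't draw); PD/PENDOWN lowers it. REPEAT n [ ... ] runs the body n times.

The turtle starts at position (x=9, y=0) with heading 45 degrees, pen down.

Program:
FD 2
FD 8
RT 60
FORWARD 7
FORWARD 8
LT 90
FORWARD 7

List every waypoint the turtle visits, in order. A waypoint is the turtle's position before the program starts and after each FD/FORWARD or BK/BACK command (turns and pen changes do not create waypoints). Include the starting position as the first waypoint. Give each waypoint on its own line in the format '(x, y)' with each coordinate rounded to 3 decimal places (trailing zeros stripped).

Executing turtle program step by step:
Start: pos=(9,0), heading=45, pen down
FD 2: (9,0) -> (10.414,1.414) [heading=45, draw]
FD 8: (10.414,1.414) -> (16.071,7.071) [heading=45, draw]
RT 60: heading 45 -> 345
FD 7: (16.071,7.071) -> (22.833,5.259) [heading=345, draw]
FD 8: (22.833,5.259) -> (30.56,3.189) [heading=345, draw]
LT 90: heading 345 -> 75
FD 7: (30.56,3.189) -> (32.372,9.95) [heading=75, draw]
Final: pos=(32.372,9.95), heading=75, 5 segment(s) drawn
Waypoints (6 total):
(9, 0)
(10.414, 1.414)
(16.071, 7.071)
(22.833, 5.259)
(30.56, 3.189)
(32.372, 9.95)

Answer: (9, 0)
(10.414, 1.414)
(16.071, 7.071)
(22.833, 5.259)
(30.56, 3.189)
(32.372, 9.95)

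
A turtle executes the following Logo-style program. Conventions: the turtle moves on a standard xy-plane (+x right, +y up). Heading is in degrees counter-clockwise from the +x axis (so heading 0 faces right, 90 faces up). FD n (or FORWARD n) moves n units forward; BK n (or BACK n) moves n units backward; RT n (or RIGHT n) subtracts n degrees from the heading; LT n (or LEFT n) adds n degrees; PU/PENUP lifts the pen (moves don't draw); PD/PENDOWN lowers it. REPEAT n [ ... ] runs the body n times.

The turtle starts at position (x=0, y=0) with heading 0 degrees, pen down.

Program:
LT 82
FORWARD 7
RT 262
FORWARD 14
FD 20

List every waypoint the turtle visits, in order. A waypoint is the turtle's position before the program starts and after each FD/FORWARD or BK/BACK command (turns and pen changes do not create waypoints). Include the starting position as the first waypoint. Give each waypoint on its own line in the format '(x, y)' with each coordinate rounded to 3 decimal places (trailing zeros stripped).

Answer: (0, 0)
(0.974, 6.932)
(-13.026, 6.932)
(-33.026, 6.932)

Derivation:
Executing turtle program step by step:
Start: pos=(0,0), heading=0, pen down
LT 82: heading 0 -> 82
FD 7: (0,0) -> (0.974,6.932) [heading=82, draw]
RT 262: heading 82 -> 180
FD 14: (0.974,6.932) -> (-13.026,6.932) [heading=180, draw]
FD 20: (-13.026,6.932) -> (-33.026,6.932) [heading=180, draw]
Final: pos=(-33.026,6.932), heading=180, 3 segment(s) drawn
Waypoints (4 total):
(0, 0)
(0.974, 6.932)
(-13.026, 6.932)
(-33.026, 6.932)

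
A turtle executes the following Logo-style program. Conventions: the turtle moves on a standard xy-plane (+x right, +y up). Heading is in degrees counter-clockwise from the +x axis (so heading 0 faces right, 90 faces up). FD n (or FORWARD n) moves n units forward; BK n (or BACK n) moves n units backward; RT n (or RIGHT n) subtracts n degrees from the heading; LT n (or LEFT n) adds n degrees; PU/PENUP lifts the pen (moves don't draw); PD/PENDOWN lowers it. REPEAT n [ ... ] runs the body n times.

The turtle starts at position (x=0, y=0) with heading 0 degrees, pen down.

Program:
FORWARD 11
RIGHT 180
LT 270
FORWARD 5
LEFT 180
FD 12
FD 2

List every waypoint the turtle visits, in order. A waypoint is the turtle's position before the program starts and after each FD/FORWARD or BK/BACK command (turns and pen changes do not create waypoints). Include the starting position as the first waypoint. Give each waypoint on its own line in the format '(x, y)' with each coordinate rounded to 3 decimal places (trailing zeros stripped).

Answer: (0, 0)
(11, 0)
(11, 5)
(11, -7)
(11, -9)

Derivation:
Executing turtle program step by step:
Start: pos=(0,0), heading=0, pen down
FD 11: (0,0) -> (11,0) [heading=0, draw]
RT 180: heading 0 -> 180
LT 270: heading 180 -> 90
FD 5: (11,0) -> (11,5) [heading=90, draw]
LT 180: heading 90 -> 270
FD 12: (11,5) -> (11,-7) [heading=270, draw]
FD 2: (11,-7) -> (11,-9) [heading=270, draw]
Final: pos=(11,-9), heading=270, 4 segment(s) drawn
Waypoints (5 total):
(0, 0)
(11, 0)
(11, 5)
(11, -7)
(11, -9)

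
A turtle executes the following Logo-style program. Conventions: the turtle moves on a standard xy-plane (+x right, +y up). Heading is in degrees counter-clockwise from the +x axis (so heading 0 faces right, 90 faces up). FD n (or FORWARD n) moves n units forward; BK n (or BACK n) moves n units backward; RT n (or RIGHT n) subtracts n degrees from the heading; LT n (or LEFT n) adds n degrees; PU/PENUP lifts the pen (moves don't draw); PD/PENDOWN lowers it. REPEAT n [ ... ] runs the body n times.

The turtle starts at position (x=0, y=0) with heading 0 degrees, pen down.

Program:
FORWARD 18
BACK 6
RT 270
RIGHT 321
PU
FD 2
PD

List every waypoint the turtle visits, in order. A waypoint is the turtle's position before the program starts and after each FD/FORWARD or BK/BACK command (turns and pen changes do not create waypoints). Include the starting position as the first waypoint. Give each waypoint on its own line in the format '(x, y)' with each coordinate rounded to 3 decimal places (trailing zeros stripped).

Answer: (0, 0)
(18, 0)
(12, 0)
(10.741, 1.554)

Derivation:
Executing turtle program step by step:
Start: pos=(0,0), heading=0, pen down
FD 18: (0,0) -> (18,0) [heading=0, draw]
BK 6: (18,0) -> (12,0) [heading=0, draw]
RT 270: heading 0 -> 90
RT 321: heading 90 -> 129
PU: pen up
FD 2: (12,0) -> (10.741,1.554) [heading=129, move]
PD: pen down
Final: pos=(10.741,1.554), heading=129, 2 segment(s) drawn
Waypoints (4 total):
(0, 0)
(18, 0)
(12, 0)
(10.741, 1.554)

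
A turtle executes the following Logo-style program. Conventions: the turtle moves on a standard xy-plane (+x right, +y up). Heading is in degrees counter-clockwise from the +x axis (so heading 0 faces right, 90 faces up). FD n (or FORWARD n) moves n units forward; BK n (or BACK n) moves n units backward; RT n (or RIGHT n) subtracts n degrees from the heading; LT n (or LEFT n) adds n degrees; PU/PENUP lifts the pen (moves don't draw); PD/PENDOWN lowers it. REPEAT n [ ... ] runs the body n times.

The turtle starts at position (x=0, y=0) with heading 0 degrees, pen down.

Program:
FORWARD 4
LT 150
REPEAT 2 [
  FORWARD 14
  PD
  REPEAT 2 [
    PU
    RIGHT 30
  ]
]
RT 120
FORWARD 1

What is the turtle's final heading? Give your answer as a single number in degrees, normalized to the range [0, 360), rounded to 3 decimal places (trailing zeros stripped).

Executing turtle program step by step:
Start: pos=(0,0), heading=0, pen down
FD 4: (0,0) -> (4,0) [heading=0, draw]
LT 150: heading 0 -> 150
REPEAT 2 [
  -- iteration 1/2 --
  FD 14: (4,0) -> (-8.124,7) [heading=150, draw]
  PD: pen down
  REPEAT 2 [
    -- iteration 1/2 --
    PU: pen up
    RT 30: heading 150 -> 120
    -- iteration 2/2 --
    PU: pen up
    RT 30: heading 120 -> 90
  ]
  -- iteration 2/2 --
  FD 14: (-8.124,7) -> (-8.124,21) [heading=90, move]
  PD: pen down
  REPEAT 2 [
    -- iteration 1/2 --
    PU: pen up
    RT 30: heading 90 -> 60
    -- iteration 2/2 --
    PU: pen up
    RT 30: heading 60 -> 30
  ]
]
RT 120: heading 30 -> 270
FD 1: (-8.124,21) -> (-8.124,20) [heading=270, move]
Final: pos=(-8.124,20), heading=270, 2 segment(s) drawn

Answer: 270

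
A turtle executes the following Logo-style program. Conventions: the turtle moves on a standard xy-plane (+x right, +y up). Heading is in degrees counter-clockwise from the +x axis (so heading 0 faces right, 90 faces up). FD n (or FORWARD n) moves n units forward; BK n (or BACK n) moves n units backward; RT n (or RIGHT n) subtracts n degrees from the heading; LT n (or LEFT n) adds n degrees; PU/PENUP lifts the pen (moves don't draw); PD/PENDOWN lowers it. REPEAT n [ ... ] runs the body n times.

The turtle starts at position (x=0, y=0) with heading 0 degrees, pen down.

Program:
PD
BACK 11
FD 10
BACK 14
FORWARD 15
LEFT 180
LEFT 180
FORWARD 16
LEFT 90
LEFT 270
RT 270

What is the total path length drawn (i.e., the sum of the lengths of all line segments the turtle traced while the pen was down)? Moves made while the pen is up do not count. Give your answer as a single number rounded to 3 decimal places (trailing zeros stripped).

Executing turtle program step by step:
Start: pos=(0,0), heading=0, pen down
PD: pen down
BK 11: (0,0) -> (-11,0) [heading=0, draw]
FD 10: (-11,0) -> (-1,0) [heading=0, draw]
BK 14: (-1,0) -> (-15,0) [heading=0, draw]
FD 15: (-15,0) -> (0,0) [heading=0, draw]
LT 180: heading 0 -> 180
LT 180: heading 180 -> 0
FD 16: (0,0) -> (16,0) [heading=0, draw]
LT 90: heading 0 -> 90
LT 270: heading 90 -> 0
RT 270: heading 0 -> 90
Final: pos=(16,0), heading=90, 5 segment(s) drawn

Segment lengths:
  seg 1: (0,0) -> (-11,0), length = 11
  seg 2: (-11,0) -> (-1,0), length = 10
  seg 3: (-1,0) -> (-15,0), length = 14
  seg 4: (-15,0) -> (0,0), length = 15
  seg 5: (0,0) -> (16,0), length = 16
Total = 66

Answer: 66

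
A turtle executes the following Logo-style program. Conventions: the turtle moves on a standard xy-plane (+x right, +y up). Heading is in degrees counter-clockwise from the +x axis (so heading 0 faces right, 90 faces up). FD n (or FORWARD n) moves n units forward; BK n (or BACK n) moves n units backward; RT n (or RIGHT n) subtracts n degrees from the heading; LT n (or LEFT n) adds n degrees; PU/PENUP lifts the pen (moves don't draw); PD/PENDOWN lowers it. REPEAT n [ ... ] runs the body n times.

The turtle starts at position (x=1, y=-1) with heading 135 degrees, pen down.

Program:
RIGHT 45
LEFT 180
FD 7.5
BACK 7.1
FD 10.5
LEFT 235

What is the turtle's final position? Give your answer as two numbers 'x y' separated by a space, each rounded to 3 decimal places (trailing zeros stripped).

Answer: 1 -11.9

Derivation:
Executing turtle program step by step:
Start: pos=(1,-1), heading=135, pen down
RT 45: heading 135 -> 90
LT 180: heading 90 -> 270
FD 7.5: (1,-1) -> (1,-8.5) [heading=270, draw]
BK 7.1: (1,-8.5) -> (1,-1.4) [heading=270, draw]
FD 10.5: (1,-1.4) -> (1,-11.9) [heading=270, draw]
LT 235: heading 270 -> 145
Final: pos=(1,-11.9), heading=145, 3 segment(s) drawn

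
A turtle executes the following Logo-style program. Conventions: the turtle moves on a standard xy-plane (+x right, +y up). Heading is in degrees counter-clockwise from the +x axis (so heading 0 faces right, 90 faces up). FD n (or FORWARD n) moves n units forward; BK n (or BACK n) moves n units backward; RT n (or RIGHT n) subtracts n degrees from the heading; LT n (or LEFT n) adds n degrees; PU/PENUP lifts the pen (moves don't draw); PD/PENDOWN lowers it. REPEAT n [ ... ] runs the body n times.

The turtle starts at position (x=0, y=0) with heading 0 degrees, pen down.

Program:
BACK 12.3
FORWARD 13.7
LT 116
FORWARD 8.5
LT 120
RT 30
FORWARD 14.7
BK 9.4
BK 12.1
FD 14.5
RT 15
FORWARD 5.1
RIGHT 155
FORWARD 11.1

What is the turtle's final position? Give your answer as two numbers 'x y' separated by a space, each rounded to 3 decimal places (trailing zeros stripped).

Answer: -5.273 9.816

Derivation:
Executing turtle program step by step:
Start: pos=(0,0), heading=0, pen down
BK 12.3: (0,0) -> (-12.3,0) [heading=0, draw]
FD 13.7: (-12.3,0) -> (1.4,0) [heading=0, draw]
LT 116: heading 0 -> 116
FD 8.5: (1.4,0) -> (-2.326,7.64) [heading=116, draw]
LT 120: heading 116 -> 236
RT 30: heading 236 -> 206
FD 14.7: (-2.326,7.64) -> (-15.538,1.196) [heading=206, draw]
BK 9.4: (-15.538,1.196) -> (-7.09,5.316) [heading=206, draw]
BK 12.1: (-7.09,5.316) -> (3.786,10.621) [heading=206, draw]
FD 14.5: (3.786,10.621) -> (-9.247,4.264) [heading=206, draw]
RT 15: heading 206 -> 191
FD 5.1: (-9.247,4.264) -> (-14.253,3.291) [heading=191, draw]
RT 155: heading 191 -> 36
FD 11.1: (-14.253,3.291) -> (-5.273,9.816) [heading=36, draw]
Final: pos=(-5.273,9.816), heading=36, 9 segment(s) drawn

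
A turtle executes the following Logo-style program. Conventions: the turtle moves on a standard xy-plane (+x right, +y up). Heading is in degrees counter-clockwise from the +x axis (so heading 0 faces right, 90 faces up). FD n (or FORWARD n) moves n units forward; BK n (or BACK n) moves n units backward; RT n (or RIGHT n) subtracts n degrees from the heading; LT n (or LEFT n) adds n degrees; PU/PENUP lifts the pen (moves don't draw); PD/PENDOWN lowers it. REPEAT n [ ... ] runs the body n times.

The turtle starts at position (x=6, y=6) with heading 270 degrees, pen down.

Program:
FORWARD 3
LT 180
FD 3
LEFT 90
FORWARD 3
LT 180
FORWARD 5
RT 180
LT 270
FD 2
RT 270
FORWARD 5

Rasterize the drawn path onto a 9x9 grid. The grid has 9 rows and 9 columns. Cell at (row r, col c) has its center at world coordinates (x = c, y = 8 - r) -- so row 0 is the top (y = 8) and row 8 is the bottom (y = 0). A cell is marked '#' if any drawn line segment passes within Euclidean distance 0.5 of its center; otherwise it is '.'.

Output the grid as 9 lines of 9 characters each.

Segment 0: (6,6) -> (6,3)
Segment 1: (6,3) -> (6,6)
Segment 2: (6,6) -> (3,6)
Segment 3: (3,6) -> (8,6)
Segment 4: (8,6) -> (8,8)
Segment 5: (8,8) -> (3,8)

Answer: ...######
........#
...######
......#..
......#..
......#..
.........
.........
.........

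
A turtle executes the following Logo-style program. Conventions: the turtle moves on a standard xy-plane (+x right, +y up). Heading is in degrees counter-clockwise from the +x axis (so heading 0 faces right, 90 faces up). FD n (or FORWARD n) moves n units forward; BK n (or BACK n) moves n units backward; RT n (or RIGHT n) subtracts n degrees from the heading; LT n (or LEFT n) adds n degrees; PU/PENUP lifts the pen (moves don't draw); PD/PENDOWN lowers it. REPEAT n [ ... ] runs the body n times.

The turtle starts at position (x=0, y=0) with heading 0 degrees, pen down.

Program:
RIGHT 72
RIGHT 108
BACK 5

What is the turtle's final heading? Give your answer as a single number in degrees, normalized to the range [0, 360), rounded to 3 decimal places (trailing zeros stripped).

Answer: 180

Derivation:
Executing turtle program step by step:
Start: pos=(0,0), heading=0, pen down
RT 72: heading 0 -> 288
RT 108: heading 288 -> 180
BK 5: (0,0) -> (5,0) [heading=180, draw]
Final: pos=(5,0), heading=180, 1 segment(s) drawn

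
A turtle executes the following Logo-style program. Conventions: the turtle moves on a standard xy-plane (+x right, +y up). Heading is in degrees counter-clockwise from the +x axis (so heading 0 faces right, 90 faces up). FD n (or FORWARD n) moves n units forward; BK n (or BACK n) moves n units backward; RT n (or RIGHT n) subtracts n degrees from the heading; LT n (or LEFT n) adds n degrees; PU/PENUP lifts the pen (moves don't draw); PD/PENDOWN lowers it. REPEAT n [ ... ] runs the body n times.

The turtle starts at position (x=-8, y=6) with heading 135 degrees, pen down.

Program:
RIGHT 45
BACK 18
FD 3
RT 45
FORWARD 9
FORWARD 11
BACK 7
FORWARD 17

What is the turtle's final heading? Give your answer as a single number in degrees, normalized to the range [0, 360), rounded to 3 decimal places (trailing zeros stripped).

Answer: 45

Derivation:
Executing turtle program step by step:
Start: pos=(-8,6), heading=135, pen down
RT 45: heading 135 -> 90
BK 18: (-8,6) -> (-8,-12) [heading=90, draw]
FD 3: (-8,-12) -> (-8,-9) [heading=90, draw]
RT 45: heading 90 -> 45
FD 9: (-8,-9) -> (-1.636,-2.636) [heading=45, draw]
FD 11: (-1.636,-2.636) -> (6.142,5.142) [heading=45, draw]
BK 7: (6.142,5.142) -> (1.192,0.192) [heading=45, draw]
FD 17: (1.192,0.192) -> (13.213,12.213) [heading=45, draw]
Final: pos=(13.213,12.213), heading=45, 6 segment(s) drawn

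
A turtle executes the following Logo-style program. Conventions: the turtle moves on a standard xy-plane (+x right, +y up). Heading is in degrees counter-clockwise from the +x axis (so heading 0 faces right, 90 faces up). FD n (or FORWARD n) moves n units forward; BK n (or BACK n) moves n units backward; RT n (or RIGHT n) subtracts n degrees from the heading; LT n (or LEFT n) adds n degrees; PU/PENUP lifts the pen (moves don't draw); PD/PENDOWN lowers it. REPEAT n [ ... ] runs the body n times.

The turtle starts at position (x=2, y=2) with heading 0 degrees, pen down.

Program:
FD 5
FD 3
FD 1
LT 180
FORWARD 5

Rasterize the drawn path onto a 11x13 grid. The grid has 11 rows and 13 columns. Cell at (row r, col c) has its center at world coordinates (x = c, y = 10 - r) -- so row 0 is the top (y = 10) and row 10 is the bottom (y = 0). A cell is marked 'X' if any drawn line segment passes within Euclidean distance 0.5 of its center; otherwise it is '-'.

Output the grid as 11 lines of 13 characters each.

Answer: -------------
-------------
-------------
-------------
-------------
-------------
-------------
-------------
--XXXXXXXXXX-
-------------
-------------

Derivation:
Segment 0: (2,2) -> (7,2)
Segment 1: (7,2) -> (10,2)
Segment 2: (10,2) -> (11,2)
Segment 3: (11,2) -> (6,2)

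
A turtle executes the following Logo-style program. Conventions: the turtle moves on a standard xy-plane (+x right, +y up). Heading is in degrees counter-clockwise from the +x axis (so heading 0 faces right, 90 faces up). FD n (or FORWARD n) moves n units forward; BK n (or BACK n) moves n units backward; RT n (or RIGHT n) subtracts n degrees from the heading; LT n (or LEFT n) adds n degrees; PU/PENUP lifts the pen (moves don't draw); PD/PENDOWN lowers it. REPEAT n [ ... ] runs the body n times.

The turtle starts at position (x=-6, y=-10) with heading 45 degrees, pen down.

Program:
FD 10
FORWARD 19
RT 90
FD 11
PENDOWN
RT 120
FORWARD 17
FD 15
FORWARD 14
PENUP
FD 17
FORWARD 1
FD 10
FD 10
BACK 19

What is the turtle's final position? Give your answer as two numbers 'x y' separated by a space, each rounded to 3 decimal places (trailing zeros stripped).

Answer: -40.501 -14.095

Derivation:
Executing turtle program step by step:
Start: pos=(-6,-10), heading=45, pen down
FD 10: (-6,-10) -> (1.071,-2.929) [heading=45, draw]
FD 19: (1.071,-2.929) -> (14.506,10.506) [heading=45, draw]
RT 90: heading 45 -> 315
FD 11: (14.506,10.506) -> (22.284,2.728) [heading=315, draw]
PD: pen down
RT 120: heading 315 -> 195
FD 17: (22.284,2.728) -> (5.864,-1.672) [heading=195, draw]
FD 15: (5.864,-1.672) -> (-8.625,-5.554) [heading=195, draw]
FD 14: (-8.625,-5.554) -> (-22.148,-9.178) [heading=195, draw]
PU: pen up
FD 17: (-22.148,-9.178) -> (-38.569,-13.578) [heading=195, move]
FD 1: (-38.569,-13.578) -> (-39.535,-13.836) [heading=195, move]
FD 10: (-39.535,-13.836) -> (-49.194,-16.425) [heading=195, move]
FD 10: (-49.194,-16.425) -> (-58.853,-19.013) [heading=195, move]
BK 19: (-58.853,-19.013) -> (-40.501,-14.095) [heading=195, move]
Final: pos=(-40.501,-14.095), heading=195, 6 segment(s) drawn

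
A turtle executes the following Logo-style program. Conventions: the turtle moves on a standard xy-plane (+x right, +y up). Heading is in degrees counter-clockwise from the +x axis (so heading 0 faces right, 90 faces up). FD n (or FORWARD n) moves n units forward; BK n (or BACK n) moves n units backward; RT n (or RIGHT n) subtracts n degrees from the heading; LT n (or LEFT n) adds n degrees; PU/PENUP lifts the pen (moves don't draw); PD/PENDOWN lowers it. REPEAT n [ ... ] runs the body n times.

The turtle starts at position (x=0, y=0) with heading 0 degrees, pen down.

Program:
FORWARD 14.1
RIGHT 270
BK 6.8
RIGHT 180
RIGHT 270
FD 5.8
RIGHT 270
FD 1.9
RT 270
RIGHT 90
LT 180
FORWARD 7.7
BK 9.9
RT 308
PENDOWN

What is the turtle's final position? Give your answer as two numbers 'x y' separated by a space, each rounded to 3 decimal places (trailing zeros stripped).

Answer: 19.9 -2.7

Derivation:
Executing turtle program step by step:
Start: pos=(0,0), heading=0, pen down
FD 14.1: (0,0) -> (14.1,0) [heading=0, draw]
RT 270: heading 0 -> 90
BK 6.8: (14.1,0) -> (14.1,-6.8) [heading=90, draw]
RT 180: heading 90 -> 270
RT 270: heading 270 -> 0
FD 5.8: (14.1,-6.8) -> (19.9,-6.8) [heading=0, draw]
RT 270: heading 0 -> 90
FD 1.9: (19.9,-6.8) -> (19.9,-4.9) [heading=90, draw]
RT 270: heading 90 -> 180
RT 90: heading 180 -> 90
LT 180: heading 90 -> 270
FD 7.7: (19.9,-4.9) -> (19.9,-12.6) [heading=270, draw]
BK 9.9: (19.9,-12.6) -> (19.9,-2.7) [heading=270, draw]
RT 308: heading 270 -> 322
PD: pen down
Final: pos=(19.9,-2.7), heading=322, 6 segment(s) drawn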